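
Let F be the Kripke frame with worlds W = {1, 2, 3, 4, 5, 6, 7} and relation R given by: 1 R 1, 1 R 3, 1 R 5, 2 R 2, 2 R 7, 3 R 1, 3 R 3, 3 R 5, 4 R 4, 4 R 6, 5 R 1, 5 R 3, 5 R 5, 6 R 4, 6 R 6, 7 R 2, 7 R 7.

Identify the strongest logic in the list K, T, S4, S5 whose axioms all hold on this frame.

S5

Reflexive (axiom T): yes — every world is R-related to itself.
Transitive (axiom 4): yes — every two-step R-path is closed by a direct edge.
Euclidean (axiom 5): yes — any two successors of a common world are R-related.
So F validates K, T, S4, S5. The strongest is S5.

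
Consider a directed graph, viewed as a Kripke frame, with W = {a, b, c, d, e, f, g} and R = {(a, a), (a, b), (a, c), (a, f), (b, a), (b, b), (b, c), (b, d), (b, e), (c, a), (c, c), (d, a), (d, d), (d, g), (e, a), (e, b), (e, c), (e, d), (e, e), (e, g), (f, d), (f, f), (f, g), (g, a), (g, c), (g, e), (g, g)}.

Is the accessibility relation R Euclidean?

Euclidean: no — a R b and a R f, but not b R f.

No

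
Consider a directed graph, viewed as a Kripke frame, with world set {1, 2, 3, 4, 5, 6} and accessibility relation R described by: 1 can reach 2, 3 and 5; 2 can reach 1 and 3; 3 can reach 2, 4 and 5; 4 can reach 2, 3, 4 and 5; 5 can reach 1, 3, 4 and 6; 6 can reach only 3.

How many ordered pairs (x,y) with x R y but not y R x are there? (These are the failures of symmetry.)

4

Enumerating: (1,3), (4,2), (5,6), (6,3).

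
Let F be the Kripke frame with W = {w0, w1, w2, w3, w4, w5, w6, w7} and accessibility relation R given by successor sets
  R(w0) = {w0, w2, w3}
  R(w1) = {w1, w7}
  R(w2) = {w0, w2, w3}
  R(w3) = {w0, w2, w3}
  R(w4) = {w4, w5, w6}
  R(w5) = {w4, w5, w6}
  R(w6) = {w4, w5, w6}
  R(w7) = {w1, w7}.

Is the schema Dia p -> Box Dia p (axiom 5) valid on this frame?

Yes

Axiom 5 corresponds to the accessibility relation being Euclidean.
Euclidean: yes — any two successors of a common world are R-related.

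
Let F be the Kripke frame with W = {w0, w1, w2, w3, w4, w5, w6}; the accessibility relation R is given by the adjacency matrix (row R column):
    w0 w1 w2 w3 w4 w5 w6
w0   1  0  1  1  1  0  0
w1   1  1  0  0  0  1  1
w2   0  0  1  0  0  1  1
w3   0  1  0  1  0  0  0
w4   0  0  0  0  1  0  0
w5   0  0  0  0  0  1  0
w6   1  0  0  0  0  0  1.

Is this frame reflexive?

Yes

Reflexive: yes — every world is R-related to itself.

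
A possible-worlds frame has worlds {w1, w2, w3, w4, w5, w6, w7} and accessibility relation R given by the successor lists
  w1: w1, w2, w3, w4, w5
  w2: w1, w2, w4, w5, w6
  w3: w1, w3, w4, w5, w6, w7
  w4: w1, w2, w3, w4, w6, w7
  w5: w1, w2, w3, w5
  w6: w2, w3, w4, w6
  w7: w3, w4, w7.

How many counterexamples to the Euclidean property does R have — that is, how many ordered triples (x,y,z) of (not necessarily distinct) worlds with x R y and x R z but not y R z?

36

Enumerating: (w1,w2,w3), (w1,w3,w2), (w1,w4,w5), (w1,w5,w4), (w2,w1,w6), (w2,w4,w5), (w2,w5,w4), (w2,w5,w6), (w2,w6,w1), (w2,w6,w5), (w3,w1,w6), (w3,w1,w7), … and 24 more.
Total: 36.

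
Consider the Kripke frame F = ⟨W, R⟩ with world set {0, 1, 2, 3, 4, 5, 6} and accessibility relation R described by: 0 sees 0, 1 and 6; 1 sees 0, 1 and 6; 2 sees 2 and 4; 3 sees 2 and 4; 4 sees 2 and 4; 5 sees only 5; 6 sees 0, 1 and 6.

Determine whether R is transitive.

Yes

Transitive: yes — every two-step R-path is closed by a direct edge.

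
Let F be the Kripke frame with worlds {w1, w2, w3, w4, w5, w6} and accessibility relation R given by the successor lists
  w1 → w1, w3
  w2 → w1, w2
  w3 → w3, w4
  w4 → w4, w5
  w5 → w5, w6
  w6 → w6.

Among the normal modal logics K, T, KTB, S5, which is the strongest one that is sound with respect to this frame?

T

Reflexive (axiom T): yes — every world is R-related to itself.
Symmetric (axiom B): no — w1 R w3 but not w3 R w1.
Euclidean (axiom 5): no — w1 R w3 and w1 R w1, but not w3 R w1.
So F validates K, T; KTB would additionally require R to be symmetric. The strongest is T.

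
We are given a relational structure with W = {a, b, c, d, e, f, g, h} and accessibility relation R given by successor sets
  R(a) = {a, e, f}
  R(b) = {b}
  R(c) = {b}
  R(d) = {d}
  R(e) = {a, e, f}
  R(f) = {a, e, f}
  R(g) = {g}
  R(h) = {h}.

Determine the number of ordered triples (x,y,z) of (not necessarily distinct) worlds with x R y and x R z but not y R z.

0

R is Euclidean; there are no such tuples.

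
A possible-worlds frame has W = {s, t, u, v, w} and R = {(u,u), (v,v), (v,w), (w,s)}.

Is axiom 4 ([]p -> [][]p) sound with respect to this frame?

No

Axiom 4 corresponds to the accessibility relation being transitive.
Transitive: no — v R w and w R s, but not v R s.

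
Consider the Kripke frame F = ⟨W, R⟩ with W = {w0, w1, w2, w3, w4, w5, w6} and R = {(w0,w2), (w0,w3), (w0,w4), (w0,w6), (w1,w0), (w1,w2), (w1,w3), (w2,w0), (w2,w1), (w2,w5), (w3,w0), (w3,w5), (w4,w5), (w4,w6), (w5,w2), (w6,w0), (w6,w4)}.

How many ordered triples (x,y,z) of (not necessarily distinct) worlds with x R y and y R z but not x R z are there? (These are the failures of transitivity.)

35

Enumerating: (w0,w2,w0), (w0,w2,w1), (w0,w2,w5), (w0,w3,w0), (w0,w3,w5), (w0,w4,w5), (w0,w6,w0), (w1,w0,w4), (w1,w0,w6), (w1,w2,w1), (w1,w2,w5), (w1,w3,w5), … and 23 more.
Total: 35.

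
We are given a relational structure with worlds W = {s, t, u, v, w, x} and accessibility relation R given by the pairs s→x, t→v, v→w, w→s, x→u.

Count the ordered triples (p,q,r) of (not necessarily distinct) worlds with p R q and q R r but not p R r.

4

Enumerating: (s,x,u), (t,v,w), (v,w,s), (w,s,x).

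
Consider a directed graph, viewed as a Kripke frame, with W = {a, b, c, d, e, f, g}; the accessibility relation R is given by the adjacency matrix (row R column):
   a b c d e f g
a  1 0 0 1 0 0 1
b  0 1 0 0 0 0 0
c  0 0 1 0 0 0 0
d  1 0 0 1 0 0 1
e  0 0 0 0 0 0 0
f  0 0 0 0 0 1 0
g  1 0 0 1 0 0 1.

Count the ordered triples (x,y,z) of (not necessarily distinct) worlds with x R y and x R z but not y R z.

0

R is Euclidean; there are no such tuples.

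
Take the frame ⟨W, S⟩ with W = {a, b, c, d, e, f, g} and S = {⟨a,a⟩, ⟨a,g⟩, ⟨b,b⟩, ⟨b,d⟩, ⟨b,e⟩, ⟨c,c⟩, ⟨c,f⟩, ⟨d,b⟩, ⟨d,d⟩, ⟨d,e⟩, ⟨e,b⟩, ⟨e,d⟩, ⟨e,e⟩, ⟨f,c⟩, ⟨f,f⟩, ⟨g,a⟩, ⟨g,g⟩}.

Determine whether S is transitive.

Transitive: yes — every two-step S-path is closed by a direct edge.

Yes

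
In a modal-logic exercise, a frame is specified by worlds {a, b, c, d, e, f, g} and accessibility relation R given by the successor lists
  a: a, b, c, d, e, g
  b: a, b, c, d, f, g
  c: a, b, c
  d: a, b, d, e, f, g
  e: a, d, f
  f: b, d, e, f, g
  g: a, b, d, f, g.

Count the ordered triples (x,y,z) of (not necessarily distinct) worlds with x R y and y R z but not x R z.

Enumerating: (a,b,f), (a,d,f), (a,e,f), (a,g,f), (b,a,e), (b,d,e), (b,f,e), (c,a,d), (c,a,e), (c,a,g), (c,b,d), (c,b,f), … and 23 more.
Total: 35.

35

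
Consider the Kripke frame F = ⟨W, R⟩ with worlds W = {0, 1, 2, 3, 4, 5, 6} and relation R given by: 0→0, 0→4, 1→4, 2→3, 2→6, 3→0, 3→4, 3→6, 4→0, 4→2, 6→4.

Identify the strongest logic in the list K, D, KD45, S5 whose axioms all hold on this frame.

Serial (axiom D): no — 5 has no R-successor.
Euclidean (axiom 5): no — 2 R 6 and 2 R 3, but not 6 R 3.
Transitive (axiom 4): no — 0 R 4 and 4 R 2, but not 0 R 2.
Reflexive (axiom T): no — 1 is not related to itself.
So F validates K; D would additionally require R to be serial. The strongest is K.

K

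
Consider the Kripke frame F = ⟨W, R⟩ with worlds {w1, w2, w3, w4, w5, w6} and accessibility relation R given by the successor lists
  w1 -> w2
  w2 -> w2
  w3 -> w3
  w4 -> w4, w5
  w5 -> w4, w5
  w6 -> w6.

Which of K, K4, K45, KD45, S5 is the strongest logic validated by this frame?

Transitive (axiom 4): yes — every two-step R-path is closed by a direct edge.
Euclidean (axiom 5): yes — any two successors of a common world are R-related.
Serial (axiom D): yes — every world has a successor (e.g. w1 R w2).
Reflexive (axiom T): no — w1 is not related to itself.
So F validates K, K4, K45, KD45; S5 would additionally require R to be reflexive. The strongest is KD45.

KD45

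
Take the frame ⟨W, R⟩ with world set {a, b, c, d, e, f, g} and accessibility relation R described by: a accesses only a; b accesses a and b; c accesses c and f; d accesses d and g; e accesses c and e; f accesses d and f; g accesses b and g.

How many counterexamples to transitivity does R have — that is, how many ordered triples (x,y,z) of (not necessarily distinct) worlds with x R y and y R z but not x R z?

Enumerating: (c,f,d), (d,g,b), (e,c,f), (f,d,g), (g,b,a).

5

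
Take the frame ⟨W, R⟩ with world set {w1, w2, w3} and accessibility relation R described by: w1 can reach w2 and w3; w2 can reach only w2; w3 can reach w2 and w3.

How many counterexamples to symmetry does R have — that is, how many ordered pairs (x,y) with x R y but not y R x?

3

Enumerating: (w1,w2), (w1,w3), (w3,w2).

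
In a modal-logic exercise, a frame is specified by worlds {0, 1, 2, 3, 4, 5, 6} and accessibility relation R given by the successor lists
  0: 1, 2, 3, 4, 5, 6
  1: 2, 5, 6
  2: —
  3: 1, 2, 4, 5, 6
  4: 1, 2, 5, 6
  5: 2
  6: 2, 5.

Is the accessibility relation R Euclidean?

No

Euclidean: no — 0 R 1 and 0 R 3, but not 1 R 3.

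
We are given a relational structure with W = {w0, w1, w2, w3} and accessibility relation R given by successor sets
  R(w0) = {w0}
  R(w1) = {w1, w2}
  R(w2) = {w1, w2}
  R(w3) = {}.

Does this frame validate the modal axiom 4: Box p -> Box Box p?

By correspondence theory, 4 is valid on a frame iff R is transitive.
Transitive: yes — every two-step R-path is closed by a direct edge.

Yes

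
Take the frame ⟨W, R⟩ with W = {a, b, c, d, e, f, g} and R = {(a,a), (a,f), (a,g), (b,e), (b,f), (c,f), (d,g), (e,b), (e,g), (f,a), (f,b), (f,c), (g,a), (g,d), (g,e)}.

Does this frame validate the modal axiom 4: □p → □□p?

No

Axiom 4 corresponds to the accessibility relation being transitive.
Transitive: no — a R f and f R b, but not a R b.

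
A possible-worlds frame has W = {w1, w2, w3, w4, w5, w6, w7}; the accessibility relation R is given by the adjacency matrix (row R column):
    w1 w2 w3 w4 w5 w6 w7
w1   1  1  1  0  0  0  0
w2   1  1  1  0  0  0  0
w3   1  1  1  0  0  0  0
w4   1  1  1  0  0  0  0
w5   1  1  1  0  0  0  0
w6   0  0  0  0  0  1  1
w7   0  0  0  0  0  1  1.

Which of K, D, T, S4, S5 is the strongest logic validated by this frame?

Serial (axiom D): yes — every world has a successor (e.g. w1 R w1).
Reflexive (axiom T): no — w4 is not related to itself.
Transitive (axiom 4): yes — every two-step R-path is closed by a direct edge.
Euclidean (axiom 5): yes — any two successors of a common world are R-related.
So F validates K, D; T would additionally require R to be reflexive. The strongest is D.

D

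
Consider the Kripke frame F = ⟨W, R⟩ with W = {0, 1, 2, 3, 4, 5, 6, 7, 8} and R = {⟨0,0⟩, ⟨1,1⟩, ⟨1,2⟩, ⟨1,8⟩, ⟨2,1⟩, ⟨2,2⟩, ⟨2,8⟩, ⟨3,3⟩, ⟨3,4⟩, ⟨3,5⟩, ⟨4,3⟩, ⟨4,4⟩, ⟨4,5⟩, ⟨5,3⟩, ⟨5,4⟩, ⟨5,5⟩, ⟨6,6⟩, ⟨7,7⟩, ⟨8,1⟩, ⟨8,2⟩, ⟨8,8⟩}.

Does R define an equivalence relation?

Yes

Reflexive: yes — every world is R-related to itself.
Symmetric: yes — every pair in R has its reverse in R.
Transitive: yes — every two-step R-path is closed by a direct edge.
So R is an equivalence relation.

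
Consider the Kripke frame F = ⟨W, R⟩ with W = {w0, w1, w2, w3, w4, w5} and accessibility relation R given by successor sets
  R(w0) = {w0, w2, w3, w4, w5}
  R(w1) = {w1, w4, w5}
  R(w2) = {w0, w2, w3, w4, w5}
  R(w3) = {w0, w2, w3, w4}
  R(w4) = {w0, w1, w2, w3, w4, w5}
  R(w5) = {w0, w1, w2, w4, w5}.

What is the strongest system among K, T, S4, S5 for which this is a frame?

T

Reflexive (axiom T): yes — every world is R-related to itself.
Transitive (axiom 4): no — w0 R w4 and w4 R w1, but not w0 R w1.
Euclidean (axiom 5): no — w0 R w3 and w0 R w5, but not w3 R w5.
So F validates K, T; S4 would additionally require R to be transitive. The strongest is T.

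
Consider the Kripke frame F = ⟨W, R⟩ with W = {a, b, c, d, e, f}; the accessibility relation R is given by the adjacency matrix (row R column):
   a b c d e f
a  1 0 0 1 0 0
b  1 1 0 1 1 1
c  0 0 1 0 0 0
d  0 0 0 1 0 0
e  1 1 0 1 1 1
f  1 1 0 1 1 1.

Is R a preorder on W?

Reflexive: yes — every world is R-related to itself.
Transitive: yes — every two-step R-path is closed by a direct edge.
So R is a preorder.

Yes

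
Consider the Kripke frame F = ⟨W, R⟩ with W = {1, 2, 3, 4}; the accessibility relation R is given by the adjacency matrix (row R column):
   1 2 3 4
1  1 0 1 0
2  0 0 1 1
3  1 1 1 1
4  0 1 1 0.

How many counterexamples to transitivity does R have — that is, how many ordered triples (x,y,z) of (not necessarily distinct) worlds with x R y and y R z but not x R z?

Enumerating: (1,3,2), (1,3,4), (2,3,1), (2,3,2), (2,4,2), (4,2,4), (4,3,1), (4,3,4).

8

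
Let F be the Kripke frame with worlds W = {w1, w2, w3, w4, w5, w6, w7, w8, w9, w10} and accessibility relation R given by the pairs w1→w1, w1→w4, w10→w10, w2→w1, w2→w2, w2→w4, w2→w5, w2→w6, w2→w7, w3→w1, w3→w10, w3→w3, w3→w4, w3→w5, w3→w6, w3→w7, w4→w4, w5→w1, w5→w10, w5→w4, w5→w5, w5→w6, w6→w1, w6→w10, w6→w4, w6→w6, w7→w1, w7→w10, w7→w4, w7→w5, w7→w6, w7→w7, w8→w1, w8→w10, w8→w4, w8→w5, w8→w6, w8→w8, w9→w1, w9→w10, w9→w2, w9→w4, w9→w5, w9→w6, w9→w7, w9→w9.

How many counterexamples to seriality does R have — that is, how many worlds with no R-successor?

0

R is serial; there are no such worlds.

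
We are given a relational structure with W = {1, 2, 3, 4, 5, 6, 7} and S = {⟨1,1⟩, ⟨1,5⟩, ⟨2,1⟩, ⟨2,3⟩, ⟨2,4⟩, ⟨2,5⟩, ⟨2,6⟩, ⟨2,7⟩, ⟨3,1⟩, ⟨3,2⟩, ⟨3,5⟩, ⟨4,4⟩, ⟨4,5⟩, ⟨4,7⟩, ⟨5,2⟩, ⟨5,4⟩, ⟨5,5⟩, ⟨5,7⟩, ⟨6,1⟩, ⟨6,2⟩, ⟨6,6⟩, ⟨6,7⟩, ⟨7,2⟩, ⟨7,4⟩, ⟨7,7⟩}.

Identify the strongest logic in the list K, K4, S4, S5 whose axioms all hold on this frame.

K

Transitive (axiom 4): no — 1 S 5 and 5 S 2, but not 1 S 2.
Reflexive (axiom T): no — 2 is not related to itself.
Euclidean (axiom 5): no — 2 S 1 and 2 S 3, but not 1 S 3.
So F validates K; K4 would additionally require S to be transitive. The strongest is K.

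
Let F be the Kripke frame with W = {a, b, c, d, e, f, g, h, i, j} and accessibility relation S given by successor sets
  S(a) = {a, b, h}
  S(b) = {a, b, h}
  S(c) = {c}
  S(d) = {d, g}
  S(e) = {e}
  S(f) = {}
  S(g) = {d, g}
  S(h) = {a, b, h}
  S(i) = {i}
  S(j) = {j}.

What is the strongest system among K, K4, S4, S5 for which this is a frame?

Transitive (axiom 4): yes — every two-step S-path is closed by a direct edge.
Reflexive (axiom T): no — f is not related to itself.
Euclidean (axiom 5): yes — any two successors of a common world are S-related.
So F validates K, K4; S4 would additionally require S to be reflexive. The strongest is K4.

K4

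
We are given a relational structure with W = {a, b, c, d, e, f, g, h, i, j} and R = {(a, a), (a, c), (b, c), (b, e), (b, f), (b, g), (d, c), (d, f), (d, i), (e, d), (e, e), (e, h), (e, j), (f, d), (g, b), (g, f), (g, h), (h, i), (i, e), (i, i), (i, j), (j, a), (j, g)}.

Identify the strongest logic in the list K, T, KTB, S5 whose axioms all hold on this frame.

K

Reflexive (axiom T): no — b is not related to itself.
Symmetric (axiom B): no — a R c but not c R a.
Euclidean (axiom 5): no — b R c and b R e, but not c R e.
So F validates K; T would additionally require R to be reflexive. The strongest is K.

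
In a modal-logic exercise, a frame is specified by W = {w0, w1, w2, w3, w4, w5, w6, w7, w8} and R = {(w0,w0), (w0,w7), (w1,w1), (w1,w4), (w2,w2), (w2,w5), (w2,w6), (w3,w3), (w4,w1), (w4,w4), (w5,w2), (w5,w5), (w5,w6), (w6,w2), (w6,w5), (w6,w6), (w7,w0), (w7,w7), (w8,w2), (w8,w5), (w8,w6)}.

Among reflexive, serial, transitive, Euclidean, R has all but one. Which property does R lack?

reflexive

Reflexive: no — w8 is not related to itself.
Serial: yes — every world has a successor (e.g. w0 R w0).
Transitive: yes — every two-step R-path is closed by a direct edge.
Euclidean: yes — any two successors of a common world are R-related.
Only reflexive fails.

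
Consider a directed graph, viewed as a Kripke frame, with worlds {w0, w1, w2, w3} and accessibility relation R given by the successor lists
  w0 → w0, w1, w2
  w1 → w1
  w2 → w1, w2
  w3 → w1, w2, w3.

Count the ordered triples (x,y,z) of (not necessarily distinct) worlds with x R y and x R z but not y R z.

7

Enumerating: (w0,w1,w0), (w0,w1,w2), (w0,w2,w0), (w2,w1,w2), (w3,w1,w2), (w3,w1,w3), (w3,w2,w3).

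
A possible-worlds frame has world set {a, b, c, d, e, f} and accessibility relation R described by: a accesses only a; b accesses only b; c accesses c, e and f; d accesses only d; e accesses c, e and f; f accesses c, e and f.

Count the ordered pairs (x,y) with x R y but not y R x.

0

R is symmetric; there are no such tuples.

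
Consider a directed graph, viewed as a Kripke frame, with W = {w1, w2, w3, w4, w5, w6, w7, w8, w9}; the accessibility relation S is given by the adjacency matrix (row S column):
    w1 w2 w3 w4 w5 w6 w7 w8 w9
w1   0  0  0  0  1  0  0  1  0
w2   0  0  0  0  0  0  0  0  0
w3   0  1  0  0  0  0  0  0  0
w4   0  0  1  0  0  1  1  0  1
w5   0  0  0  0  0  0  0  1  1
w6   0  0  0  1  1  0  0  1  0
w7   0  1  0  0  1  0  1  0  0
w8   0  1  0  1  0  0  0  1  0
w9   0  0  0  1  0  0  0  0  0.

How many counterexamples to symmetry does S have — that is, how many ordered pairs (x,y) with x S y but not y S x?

13

Enumerating: (w1,w5), (w1,w8), (w3,w2), (w4,w3), (w4,w7), (w5,w8), (w5,w9), (w6,w5), (w6,w8), (w7,w2), (w7,w5), (w8,w2), (w8,w4).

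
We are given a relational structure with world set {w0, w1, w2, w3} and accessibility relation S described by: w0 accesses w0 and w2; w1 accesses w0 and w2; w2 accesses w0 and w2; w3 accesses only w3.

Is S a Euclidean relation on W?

Yes

Euclidean: yes — any two successors of a common world are S-related.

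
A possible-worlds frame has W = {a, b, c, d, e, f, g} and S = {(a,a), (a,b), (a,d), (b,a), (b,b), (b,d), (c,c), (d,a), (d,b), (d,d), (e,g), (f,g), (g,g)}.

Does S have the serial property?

Yes

Serial: yes — every world has a successor (e.g. a S a).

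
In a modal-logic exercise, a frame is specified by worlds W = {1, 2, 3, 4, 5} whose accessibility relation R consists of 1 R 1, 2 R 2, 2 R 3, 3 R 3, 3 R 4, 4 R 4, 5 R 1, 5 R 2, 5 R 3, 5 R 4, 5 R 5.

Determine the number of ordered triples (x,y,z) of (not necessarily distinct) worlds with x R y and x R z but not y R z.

Enumerating: (2,3,2), (3,4,3), (5,1,2), (5,1,3), (5,1,4), (5,1,5), (5,2,1), (5,2,4), (5,2,5), (5,3,1), (5,3,2), (5,3,5), (5,4,1), (5,4,2), (5,4,3), (5,4,5).

16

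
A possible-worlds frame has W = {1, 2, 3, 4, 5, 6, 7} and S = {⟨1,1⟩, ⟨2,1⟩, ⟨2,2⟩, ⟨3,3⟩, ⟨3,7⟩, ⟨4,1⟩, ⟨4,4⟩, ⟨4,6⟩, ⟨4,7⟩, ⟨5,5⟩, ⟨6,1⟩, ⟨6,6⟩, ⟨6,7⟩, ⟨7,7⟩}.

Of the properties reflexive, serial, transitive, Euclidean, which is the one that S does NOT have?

Reflexive: yes — every world is S-related to itself.
Serial: yes — every world has a successor (e.g. 1 S 1).
Transitive: yes — every two-step S-path is closed by a direct edge.
Euclidean: no — 4 S 1 and 4 S 6, but not 1 S 6.
Only Euclidean fails.

Euclidean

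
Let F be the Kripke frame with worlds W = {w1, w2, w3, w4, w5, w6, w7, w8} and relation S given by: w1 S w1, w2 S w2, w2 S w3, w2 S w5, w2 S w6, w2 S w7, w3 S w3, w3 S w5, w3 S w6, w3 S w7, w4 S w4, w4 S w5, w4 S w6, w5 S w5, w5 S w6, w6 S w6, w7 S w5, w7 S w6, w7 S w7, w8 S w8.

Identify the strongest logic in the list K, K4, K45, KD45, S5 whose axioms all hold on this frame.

K4

Transitive (axiom 4): yes — every two-step S-path is closed by a direct edge.
Euclidean (axiom 5): no — w2 S w5 and w2 S w3, but not w5 S w3.
Serial (axiom D): yes — every world has a successor (e.g. w1 S w1).
Reflexive (axiom T): yes — every world is S-related to itself.
So F validates K, K4; K45 would additionally require S to be Euclidean. The strongest is K4.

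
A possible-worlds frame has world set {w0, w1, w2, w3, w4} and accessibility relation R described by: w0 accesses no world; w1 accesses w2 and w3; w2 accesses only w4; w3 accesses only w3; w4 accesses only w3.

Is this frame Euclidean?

Euclidean: no — w1 R w2 and w1 R w3, but not w2 R w3.

No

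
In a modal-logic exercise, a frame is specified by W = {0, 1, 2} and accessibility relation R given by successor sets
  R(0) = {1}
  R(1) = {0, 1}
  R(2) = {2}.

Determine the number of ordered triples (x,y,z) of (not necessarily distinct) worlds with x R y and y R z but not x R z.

Enumerating: (0,1,0).

1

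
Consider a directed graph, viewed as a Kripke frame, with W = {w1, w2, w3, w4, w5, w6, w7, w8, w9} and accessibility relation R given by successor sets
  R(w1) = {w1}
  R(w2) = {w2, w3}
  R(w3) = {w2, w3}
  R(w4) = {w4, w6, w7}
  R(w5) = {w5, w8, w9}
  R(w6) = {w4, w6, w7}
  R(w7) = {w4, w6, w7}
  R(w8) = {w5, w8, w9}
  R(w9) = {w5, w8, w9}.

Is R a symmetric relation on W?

Yes

Symmetric: yes — every pair in R has its reverse in R.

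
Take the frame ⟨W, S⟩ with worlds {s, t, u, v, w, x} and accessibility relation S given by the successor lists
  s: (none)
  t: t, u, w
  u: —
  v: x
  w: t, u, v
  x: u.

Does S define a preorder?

Reflexive: no — s is not related to itself.
Transitive: no — t S w and w S v, but not t S v.
So S is not a preorder.

No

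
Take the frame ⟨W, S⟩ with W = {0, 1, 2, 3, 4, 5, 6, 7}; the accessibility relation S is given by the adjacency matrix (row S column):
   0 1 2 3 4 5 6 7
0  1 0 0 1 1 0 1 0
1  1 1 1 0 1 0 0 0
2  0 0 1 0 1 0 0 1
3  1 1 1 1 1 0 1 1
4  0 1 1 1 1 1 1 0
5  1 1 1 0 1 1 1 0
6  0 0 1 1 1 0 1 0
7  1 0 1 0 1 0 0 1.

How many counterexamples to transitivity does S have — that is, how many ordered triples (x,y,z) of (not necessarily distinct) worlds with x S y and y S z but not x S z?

40

Enumerating: (0,3,1), (0,3,2), (0,3,7), (0,4,1), (0,4,2), (0,4,5), (0,6,2), (1,0,3), (1,0,6), (1,2,7), (1,4,3), (1,4,5), … and 28 more.
Total: 40.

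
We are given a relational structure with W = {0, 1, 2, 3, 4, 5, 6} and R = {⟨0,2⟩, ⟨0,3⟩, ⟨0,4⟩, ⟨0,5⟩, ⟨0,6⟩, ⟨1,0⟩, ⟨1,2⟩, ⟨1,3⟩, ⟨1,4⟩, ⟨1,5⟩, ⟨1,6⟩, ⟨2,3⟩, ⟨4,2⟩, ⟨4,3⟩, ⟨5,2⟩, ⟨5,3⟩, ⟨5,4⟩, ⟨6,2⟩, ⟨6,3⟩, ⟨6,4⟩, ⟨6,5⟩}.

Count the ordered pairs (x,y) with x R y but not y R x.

21

Enumerating: (0,2), (0,3), (0,4), (0,5), (0,6), (1,0), (1,2), (1,3), (1,4), (1,5), (1,6), (2,3), … and 9 more.
Total: 21.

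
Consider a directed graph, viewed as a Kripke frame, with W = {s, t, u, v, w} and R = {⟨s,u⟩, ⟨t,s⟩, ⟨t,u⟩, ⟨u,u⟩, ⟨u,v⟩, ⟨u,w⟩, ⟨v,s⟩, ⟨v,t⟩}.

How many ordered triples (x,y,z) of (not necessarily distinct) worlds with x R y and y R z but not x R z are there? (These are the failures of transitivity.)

Enumerating: (s,u,v), (s,u,w), (t,u,v), (t,u,w), (u,v,s), (u,v,t), (v,s,u), (v,t,u).

8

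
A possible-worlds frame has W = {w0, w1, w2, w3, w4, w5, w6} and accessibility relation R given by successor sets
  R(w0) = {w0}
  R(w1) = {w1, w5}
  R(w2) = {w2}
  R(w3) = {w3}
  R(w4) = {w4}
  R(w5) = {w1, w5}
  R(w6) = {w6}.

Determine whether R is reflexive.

Yes

Reflexive: yes — every world is R-related to itself.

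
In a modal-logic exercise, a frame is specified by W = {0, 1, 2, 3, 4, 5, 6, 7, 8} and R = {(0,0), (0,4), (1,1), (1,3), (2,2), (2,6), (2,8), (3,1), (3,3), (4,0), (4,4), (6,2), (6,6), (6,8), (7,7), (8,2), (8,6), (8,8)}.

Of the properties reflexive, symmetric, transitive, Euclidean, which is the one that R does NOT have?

reflexive

Reflexive: no — 5 is not related to itself.
Symmetric: yes — every pair in R has its reverse in R.
Transitive: yes — every two-step R-path is closed by a direct edge.
Euclidean: yes — any two successors of a common world are R-related.
Only reflexive fails.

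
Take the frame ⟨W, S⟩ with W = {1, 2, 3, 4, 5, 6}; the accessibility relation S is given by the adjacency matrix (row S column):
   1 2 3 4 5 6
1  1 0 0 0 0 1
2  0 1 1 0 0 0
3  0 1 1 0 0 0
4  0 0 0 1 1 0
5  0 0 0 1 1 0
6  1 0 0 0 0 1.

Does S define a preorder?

Reflexive: yes — every world is S-related to itself.
Transitive: yes — every two-step S-path is closed by a direct edge.
So S is a preorder.

Yes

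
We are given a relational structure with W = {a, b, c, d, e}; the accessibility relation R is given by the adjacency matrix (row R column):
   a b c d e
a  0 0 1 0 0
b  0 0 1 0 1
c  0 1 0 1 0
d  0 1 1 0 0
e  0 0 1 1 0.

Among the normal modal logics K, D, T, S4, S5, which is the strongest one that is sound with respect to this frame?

D

Serial (axiom D): yes — every world has a successor (e.g. a R c).
Reflexive (axiom T): no — a is not related to itself.
Transitive (axiom 4): no — a R c and c R b, but not a R b.
Euclidean (axiom 5): no — b R c and b R e, but not c R e.
So F validates K, D; T would additionally require R to be reflexive. The strongest is D.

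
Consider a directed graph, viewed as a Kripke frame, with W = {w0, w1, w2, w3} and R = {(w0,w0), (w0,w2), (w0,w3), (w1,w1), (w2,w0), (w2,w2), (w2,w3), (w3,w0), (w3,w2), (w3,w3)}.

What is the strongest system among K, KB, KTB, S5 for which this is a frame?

S5

Symmetric (axiom B): yes — every pair in R has its reverse in R.
Reflexive (axiom T): yes — every world is R-related to itself.
Euclidean (axiom 5): yes — any two successors of a common world are R-related.
So F validates K, KB, KTB, S5. The strongest is S5.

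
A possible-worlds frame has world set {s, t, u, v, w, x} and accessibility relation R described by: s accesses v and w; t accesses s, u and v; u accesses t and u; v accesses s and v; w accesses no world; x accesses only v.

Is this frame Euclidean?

No

Euclidean: no — s R v and s R w, but not v R w.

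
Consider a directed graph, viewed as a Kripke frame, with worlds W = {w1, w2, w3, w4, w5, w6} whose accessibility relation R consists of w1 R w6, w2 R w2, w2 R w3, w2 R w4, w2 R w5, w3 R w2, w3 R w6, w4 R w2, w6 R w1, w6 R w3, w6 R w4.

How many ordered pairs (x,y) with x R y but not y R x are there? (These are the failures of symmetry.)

Enumerating: (w2,w5), (w6,w4).

2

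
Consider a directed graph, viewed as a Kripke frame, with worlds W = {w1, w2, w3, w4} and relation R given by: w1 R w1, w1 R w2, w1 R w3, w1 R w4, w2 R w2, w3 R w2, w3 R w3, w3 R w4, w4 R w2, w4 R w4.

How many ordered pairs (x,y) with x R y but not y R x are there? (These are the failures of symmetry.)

6

Enumerating: (w1,w2), (w1,w3), (w1,w4), (w3,w2), (w3,w4), (w4,w2).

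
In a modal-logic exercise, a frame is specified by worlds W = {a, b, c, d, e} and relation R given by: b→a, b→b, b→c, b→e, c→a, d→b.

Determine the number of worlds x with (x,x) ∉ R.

Enumerating: a, c, d, e.

4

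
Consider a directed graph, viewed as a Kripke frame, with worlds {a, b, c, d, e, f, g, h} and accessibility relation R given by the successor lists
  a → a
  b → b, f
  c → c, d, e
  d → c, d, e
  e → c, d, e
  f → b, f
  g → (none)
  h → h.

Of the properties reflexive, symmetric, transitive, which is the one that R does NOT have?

Reflexive: no — g is not related to itself.
Symmetric: yes — every pair in R has its reverse in R.
Transitive: yes — every two-step R-path is closed by a direct edge.
Only reflexive fails.

reflexive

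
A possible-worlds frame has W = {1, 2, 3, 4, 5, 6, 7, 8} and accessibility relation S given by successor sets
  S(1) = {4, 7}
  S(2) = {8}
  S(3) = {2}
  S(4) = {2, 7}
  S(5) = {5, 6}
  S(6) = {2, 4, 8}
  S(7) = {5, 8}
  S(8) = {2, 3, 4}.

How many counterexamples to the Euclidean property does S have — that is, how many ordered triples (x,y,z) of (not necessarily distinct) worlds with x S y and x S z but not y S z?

Enumerating: (1,4,4), (1,7,4), (1,7,7), (2,8,8), (3,2,2), (4,2,2), (4,2,7), (4,7,2), (4,7,7), (5,6,5), (5,6,6), (6,2,2), … and 14 more.
Total: 26.

26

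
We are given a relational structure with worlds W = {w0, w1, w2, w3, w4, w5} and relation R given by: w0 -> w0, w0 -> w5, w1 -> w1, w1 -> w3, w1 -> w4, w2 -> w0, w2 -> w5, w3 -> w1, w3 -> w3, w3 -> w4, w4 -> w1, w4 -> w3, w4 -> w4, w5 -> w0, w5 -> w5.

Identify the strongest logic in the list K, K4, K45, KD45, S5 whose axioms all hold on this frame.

Transitive (axiom 4): yes — every two-step R-path is closed by a direct edge.
Euclidean (axiom 5): yes — any two successors of a common world are R-related.
Serial (axiom D): yes — every world has a successor (e.g. w0 R w0).
Reflexive (axiom T): no — w2 is not related to itself.
So F validates K, K4, K45, KD45; S5 would additionally require R to be reflexive. The strongest is KD45.

KD45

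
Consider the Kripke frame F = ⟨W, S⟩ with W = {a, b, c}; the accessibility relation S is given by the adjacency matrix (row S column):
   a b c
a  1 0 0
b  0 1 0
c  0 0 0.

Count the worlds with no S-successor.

Enumerating: c.

1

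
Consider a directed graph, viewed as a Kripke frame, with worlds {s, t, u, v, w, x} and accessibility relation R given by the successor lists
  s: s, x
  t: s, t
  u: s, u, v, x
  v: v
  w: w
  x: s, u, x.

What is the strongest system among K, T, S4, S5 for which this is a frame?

T

Reflexive (axiom T): yes — every world is R-related to itself.
Transitive (axiom 4): no — s R x and x R u, but not s R u.
Euclidean (axiom 5): no — u R s and u R v, but not s R v.
So F validates K, T; S4 would additionally require R to be transitive. The strongest is T.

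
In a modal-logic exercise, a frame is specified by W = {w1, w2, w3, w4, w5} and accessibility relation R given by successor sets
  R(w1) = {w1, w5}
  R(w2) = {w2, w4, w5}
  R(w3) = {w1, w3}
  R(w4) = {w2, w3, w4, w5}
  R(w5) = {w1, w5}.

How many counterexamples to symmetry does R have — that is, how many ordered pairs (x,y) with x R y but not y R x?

Enumerating: (w2,w5), (w3,w1), (w4,w3), (w4,w5).

4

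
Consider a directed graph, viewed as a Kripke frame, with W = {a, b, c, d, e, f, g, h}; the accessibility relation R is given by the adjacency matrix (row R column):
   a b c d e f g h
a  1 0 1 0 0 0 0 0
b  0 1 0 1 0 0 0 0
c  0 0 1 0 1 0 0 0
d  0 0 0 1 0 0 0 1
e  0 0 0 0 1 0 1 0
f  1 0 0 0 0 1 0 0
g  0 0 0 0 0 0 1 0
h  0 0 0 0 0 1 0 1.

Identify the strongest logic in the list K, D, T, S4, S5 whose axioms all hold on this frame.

Serial (axiom D): yes — every world has a successor (e.g. a R a).
Reflexive (axiom T): yes — every world is R-related to itself.
Transitive (axiom 4): no — a R c and c R e, but not a R e.
Euclidean (axiom 5): no — a R c and a R a, but not c R a.
So F validates K, D, T; S4 would additionally require R to be transitive. The strongest is T.

T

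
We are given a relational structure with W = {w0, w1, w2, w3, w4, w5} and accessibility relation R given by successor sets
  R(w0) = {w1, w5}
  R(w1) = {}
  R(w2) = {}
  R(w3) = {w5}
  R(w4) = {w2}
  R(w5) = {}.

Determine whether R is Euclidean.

Euclidean: no — w0 R w1 and w0 R w5, but not w1 R w5.

No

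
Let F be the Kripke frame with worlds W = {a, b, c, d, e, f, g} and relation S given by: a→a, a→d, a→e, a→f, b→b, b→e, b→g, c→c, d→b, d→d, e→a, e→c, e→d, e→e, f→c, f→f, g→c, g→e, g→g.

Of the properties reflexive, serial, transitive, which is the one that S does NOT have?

transitive

Reflexive: yes — every world is S-related to itself.
Serial: yes — every world has a successor (e.g. a S a).
Transitive: no — a S d and d S b, but not a S b.
Only transitive fails.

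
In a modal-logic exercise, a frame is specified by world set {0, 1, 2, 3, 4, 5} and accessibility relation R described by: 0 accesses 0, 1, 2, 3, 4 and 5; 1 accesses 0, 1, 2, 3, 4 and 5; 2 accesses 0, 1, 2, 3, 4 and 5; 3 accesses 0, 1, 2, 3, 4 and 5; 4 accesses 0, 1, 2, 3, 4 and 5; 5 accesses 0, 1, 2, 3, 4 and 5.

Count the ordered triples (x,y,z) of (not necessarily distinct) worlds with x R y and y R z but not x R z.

R is transitive; there are no such tuples.

0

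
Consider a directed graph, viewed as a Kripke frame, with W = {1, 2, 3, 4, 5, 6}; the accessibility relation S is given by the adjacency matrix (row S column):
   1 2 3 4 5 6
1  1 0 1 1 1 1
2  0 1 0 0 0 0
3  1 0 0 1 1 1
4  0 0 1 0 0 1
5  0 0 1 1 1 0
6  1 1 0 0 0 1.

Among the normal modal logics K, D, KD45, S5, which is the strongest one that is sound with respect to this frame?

D

Serial (axiom D): yes — every world has a successor (e.g. 1 S 1).
Euclidean (axiom 5): no — 1 S 4 and 1 S 5, but not 4 S 5.
Transitive (axiom 4): no — 1 S 6 and 6 S 2, but not 1 S 2.
Reflexive (axiom T): no — 3 is not related to itself.
So F validates K, D; KD45 would additionally require S to be Euclidean and transitive. The strongest is D.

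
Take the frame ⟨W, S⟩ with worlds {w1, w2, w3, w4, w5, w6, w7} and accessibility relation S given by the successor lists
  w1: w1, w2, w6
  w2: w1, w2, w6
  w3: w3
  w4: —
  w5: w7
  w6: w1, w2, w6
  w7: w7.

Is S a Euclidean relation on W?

Yes

Euclidean: yes — any two successors of a common world are S-related.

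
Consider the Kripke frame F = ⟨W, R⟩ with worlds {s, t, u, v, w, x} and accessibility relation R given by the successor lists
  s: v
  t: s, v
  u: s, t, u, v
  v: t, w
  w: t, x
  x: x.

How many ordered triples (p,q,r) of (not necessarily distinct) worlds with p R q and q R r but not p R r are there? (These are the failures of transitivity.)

Enumerating: (s,v,t), (s,v,w), (t,v,t), (t,v,w), (u,v,w), (v,t,s), (v,t,v), (v,w,x), (w,t,s), (w,t,v).

10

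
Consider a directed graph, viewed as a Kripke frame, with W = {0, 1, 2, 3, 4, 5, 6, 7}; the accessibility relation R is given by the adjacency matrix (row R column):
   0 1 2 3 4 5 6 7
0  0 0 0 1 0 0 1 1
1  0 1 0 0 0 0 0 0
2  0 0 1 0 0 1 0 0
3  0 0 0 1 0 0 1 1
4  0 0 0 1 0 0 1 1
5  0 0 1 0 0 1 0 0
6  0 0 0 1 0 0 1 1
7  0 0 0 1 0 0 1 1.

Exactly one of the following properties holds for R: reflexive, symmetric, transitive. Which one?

Reflexive: no — 0 is not related to itself.
Symmetric: no — 0 R 3 but not 3 R 0.
Transitive: yes — every two-step R-path is closed by a direct edge.
Only transitive holds.

transitive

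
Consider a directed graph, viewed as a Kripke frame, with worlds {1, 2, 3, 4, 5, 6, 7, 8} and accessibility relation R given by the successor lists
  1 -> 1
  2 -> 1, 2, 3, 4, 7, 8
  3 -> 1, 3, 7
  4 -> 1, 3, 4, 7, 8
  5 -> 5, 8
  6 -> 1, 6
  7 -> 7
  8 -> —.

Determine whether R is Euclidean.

Euclidean: no — 2 R 1 and 2 R 3, but not 1 R 3.

No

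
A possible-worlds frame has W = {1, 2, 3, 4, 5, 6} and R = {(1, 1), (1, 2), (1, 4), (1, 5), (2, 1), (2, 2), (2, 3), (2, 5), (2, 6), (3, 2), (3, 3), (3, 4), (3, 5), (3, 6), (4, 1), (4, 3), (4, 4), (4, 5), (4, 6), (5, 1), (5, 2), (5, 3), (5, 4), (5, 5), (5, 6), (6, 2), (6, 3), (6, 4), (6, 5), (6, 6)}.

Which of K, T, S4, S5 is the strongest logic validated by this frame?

Reflexive (axiom T): yes — every world is R-related to itself.
Transitive (axiom 4): no — 1 R 2 and 2 R 3, but not 1 R 3.
Euclidean (axiom 5): no — 1 R 2 and 1 R 4, but not 2 R 4.
So F validates K, T; S4 would additionally require R to be transitive. The strongest is T.

T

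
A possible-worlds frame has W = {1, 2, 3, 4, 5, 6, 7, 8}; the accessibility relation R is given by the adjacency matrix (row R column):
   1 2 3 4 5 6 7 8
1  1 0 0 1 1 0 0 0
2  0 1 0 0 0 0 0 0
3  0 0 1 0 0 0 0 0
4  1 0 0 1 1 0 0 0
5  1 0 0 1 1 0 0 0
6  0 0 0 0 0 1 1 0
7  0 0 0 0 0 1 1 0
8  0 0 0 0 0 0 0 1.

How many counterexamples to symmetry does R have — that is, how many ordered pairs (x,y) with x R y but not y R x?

0

R is symmetric; there are no such tuples.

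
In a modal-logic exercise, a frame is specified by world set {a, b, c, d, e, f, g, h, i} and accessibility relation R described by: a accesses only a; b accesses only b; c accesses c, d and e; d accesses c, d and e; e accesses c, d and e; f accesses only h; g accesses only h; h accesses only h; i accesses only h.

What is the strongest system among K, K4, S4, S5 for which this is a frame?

K4

Transitive (axiom 4): yes — every two-step R-path is closed by a direct edge.
Reflexive (axiom T): no — f is not related to itself.
Euclidean (axiom 5): yes — any two successors of a common world are R-related.
So F validates K, K4; S4 would additionally require R to be reflexive. The strongest is K4.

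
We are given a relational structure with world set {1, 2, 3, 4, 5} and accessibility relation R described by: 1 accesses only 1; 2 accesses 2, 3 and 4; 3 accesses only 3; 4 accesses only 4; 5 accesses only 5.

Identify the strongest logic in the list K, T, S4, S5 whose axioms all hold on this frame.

S4

Reflexive (axiom T): yes — every world is R-related to itself.
Transitive (axiom 4): yes — every two-step R-path is closed by a direct edge.
Euclidean (axiom 5): no — 2 R 3 and 2 R 4, but not 3 R 4.
So F validates K, T, S4; S5 would additionally require R to be Euclidean. The strongest is S4.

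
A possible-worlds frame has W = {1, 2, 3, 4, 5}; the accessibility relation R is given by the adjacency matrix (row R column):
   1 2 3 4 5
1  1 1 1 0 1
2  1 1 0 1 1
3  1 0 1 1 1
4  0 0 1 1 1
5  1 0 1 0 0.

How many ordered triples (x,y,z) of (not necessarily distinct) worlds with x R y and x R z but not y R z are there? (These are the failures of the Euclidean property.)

16

Enumerating: (1,2,3), (1,3,2), (1,5,2), (1,5,5), (2,1,4), (2,4,1), (2,4,2), (2,5,2), (2,5,4), (2,5,5), (3,1,4), (3,4,1), (3,5,4), (3,5,5), (4,5,4), (4,5,5).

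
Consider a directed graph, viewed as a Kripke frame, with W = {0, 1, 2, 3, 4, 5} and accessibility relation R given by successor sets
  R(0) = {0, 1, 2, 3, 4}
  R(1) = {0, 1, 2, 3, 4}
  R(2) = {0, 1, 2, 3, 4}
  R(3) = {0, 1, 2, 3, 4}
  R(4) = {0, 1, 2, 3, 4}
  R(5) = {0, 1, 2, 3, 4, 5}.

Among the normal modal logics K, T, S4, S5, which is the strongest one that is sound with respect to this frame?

S4

Reflexive (axiom T): yes — every world is R-related to itself.
Transitive (axiom 4): yes — every two-step R-path is closed by a direct edge.
Euclidean (axiom 5): no — 5 R 0 and 5 R 5, but not 0 R 5.
So F validates K, T, S4; S5 would additionally require R to be Euclidean. The strongest is S4.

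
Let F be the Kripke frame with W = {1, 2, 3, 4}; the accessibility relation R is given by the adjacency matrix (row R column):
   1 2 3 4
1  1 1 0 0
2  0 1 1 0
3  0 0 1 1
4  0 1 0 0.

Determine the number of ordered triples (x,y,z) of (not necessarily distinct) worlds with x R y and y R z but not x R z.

Enumerating: (1,2,3), (2,3,4), (3,4,2), (4,2,3).

4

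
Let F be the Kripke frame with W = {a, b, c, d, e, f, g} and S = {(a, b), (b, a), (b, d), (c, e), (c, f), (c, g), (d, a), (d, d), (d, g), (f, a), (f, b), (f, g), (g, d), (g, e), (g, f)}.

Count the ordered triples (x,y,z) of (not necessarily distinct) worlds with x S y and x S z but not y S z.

29

Enumerating: (a,b,b), (b,a,a), (b,a,d), (c,e,e), (c,e,f), (c,e,g), (c,f,e), (c,f,f), (c,g,g), (d,a,a), (d,a,d), (d,a,g), … and 17 more.
Total: 29.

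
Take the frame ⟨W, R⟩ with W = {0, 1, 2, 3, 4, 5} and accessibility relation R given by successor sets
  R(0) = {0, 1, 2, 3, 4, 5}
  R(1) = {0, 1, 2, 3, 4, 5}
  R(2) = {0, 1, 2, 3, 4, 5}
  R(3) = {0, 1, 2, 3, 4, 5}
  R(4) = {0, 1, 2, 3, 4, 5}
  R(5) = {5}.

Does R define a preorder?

Yes

Reflexive: yes — every world is R-related to itself.
Transitive: yes — every two-step R-path is closed by a direct edge.
So R is a preorder.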